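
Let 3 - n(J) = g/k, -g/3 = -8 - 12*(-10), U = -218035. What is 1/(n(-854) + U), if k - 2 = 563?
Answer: -565/123187744 ≈ -4.5865e-6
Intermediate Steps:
k = 565 (k = 2 + 563 = 565)
g = -336 (g = -3*(-8 - 12*(-10)) = -3*(-8 + 120) = -3*112 = -336)
n(J) = 2031/565 (n(J) = 3 - (-336)/565 = 3 - 1*(-336/565) = 3 + 336/565 = 2031/565)
1/(n(-854) + U) = 1/(2031/565 - 218035) = 1/(-123187744/565) = -565/123187744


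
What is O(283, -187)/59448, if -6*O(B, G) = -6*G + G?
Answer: -935/356688 ≈ -0.0026213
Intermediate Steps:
O(B, G) = 5*G/6 (O(B, G) = -(-6*G + G)/6 = -(-5)*G/6 = 5*G/6)
O(283, -187)/59448 = ((⅚)*(-187))/59448 = -935/6*1/59448 = -935/356688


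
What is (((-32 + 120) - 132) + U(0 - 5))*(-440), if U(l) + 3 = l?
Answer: 22880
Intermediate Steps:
U(l) = -3 + l
(((-32 + 120) - 132) + U(0 - 5))*(-440) = (((-32 + 120) - 132) + (-3 + (0 - 5)))*(-440) = ((88 - 132) + (-3 - 5))*(-440) = (-44 - 8)*(-440) = -52*(-440) = 22880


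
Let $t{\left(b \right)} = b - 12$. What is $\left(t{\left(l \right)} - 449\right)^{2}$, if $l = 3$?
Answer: $209764$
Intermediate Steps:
$t{\left(b \right)} = -12 + b$ ($t{\left(b \right)} = b - 12 = -12 + b$)
$\left(t{\left(l \right)} - 449\right)^{2} = \left(\left(-12 + 3\right) - 449\right)^{2} = \left(-9 - 449\right)^{2} = \left(-458\right)^{2} = 209764$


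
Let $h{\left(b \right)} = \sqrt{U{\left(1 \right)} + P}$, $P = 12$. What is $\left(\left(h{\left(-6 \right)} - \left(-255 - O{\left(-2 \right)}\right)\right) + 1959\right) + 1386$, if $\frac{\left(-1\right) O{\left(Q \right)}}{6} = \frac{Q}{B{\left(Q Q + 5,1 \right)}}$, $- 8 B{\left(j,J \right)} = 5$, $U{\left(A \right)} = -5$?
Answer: $\frac{17904}{5} + \sqrt{7} \approx 3583.4$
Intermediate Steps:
$B{\left(j,J \right)} = - \frac{5}{8}$ ($B{\left(j,J \right)} = \left(- \frac{1}{8}\right) 5 = - \frac{5}{8}$)
$h{\left(b \right)} = \sqrt{7}$ ($h{\left(b \right)} = \sqrt{-5 + 12} = \sqrt{7}$)
$O{\left(Q \right)} = \frac{48 Q}{5}$ ($O{\left(Q \right)} = - 6 \frac{Q}{- \frac{5}{8}} = - 6 Q \left(- \frac{8}{5}\right) = - 6 \left(- \frac{8 Q}{5}\right) = \frac{48 Q}{5}$)
$\left(\left(h{\left(-6 \right)} - \left(-255 - O{\left(-2 \right)}\right)\right) + 1959\right) + 1386 = \left(\left(\sqrt{7} - \left(-255 - \frac{48}{5} \left(-2\right)\right)\right) + 1959\right) + 1386 = \left(\left(\sqrt{7} - \left(-255 - - \frac{96}{5}\right)\right) + 1959\right) + 1386 = \left(\left(\sqrt{7} - \left(-255 + \frac{96}{5}\right)\right) + 1959\right) + 1386 = \left(\left(\sqrt{7} - - \frac{1179}{5}\right) + 1959\right) + 1386 = \left(\left(\sqrt{7} + \frac{1179}{5}\right) + 1959\right) + 1386 = \left(\left(\frac{1179}{5} + \sqrt{7}\right) + 1959\right) + 1386 = \left(\frac{10974}{5} + \sqrt{7}\right) + 1386 = \frac{17904}{5} + \sqrt{7}$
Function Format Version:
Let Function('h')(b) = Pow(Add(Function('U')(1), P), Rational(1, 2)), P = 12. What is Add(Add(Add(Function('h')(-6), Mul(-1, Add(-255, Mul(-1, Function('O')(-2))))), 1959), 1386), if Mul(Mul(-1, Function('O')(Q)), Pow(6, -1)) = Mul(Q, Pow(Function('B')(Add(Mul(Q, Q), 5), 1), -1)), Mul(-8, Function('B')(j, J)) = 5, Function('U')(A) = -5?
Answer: Add(Rational(17904, 5), Pow(7, Rational(1, 2))) ≈ 3583.4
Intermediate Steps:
Function('B')(j, J) = Rational(-5, 8) (Function('B')(j, J) = Mul(Rational(-1, 8), 5) = Rational(-5, 8))
Function('h')(b) = Pow(7, Rational(1, 2)) (Function('h')(b) = Pow(Add(-5, 12), Rational(1, 2)) = Pow(7, Rational(1, 2)))
Function('O')(Q) = Mul(Rational(48, 5), Q) (Function('O')(Q) = Mul(-6, Mul(Q, Pow(Rational(-5, 8), -1))) = Mul(-6, Mul(Q, Rational(-8, 5))) = Mul(-6, Mul(Rational(-8, 5), Q)) = Mul(Rational(48, 5), Q))
Add(Add(Add(Function('h')(-6), Mul(-1, Add(-255, Mul(-1, Function('O')(-2))))), 1959), 1386) = Add(Add(Add(Pow(7, Rational(1, 2)), Mul(-1, Add(-255, Mul(-1, Mul(Rational(48, 5), -2))))), 1959), 1386) = Add(Add(Add(Pow(7, Rational(1, 2)), Mul(-1, Add(-255, Mul(-1, Rational(-96, 5))))), 1959), 1386) = Add(Add(Add(Pow(7, Rational(1, 2)), Mul(-1, Add(-255, Rational(96, 5)))), 1959), 1386) = Add(Add(Add(Pow(7, Rational(1, 2)), Mul(-1, Rational(-1179, 5))), 1959), 1386) = Add(Add(Add(Pow(7, Rational(1, 2)), Rational(1179, 5)), 1959), 1386) = Add(Add(Add(Rational(1179, 5), Pow(7, Rational(1, 2))), 1959), 1386) = Add(Add(Rational(10974, 5), Pow(7, Rational(1, 2))), 1386) = Add(Rational(17904, 5), Pow(7, Rational(1, 2)))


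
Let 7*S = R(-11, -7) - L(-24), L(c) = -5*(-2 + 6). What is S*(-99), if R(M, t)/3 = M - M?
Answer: -1980/7 ≈ -282.86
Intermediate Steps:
R(M, t) = 0 (R(M, t) = 3*(M - M) = 3*0 = 0)
L(c) = -20 (L(c) = -5*4 = -20)
S = 20/7 (S = (0 - 1*(-20))/7 = (0 + 20)/7 = (⅐)*20 = 20/7 ≈ 2.8571)
S*(-99) = (20/7)*(-99) = -1980/7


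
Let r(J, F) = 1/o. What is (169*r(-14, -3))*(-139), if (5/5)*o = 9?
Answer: -23491/9 ≈ -2610.1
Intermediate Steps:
o = 9
r(J, F) = ⅑ (r(J, F) = 1/9 = ⅑)
(169*r(-14, -3))*(-139) = (169*(⅑))*(-139) = (169/9)*(-139) = -23491/9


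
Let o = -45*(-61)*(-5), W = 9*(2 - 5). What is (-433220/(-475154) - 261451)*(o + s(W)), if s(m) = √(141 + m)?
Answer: 852521891543325/237577 - 62114527617*√114/237577 ≈ 3.5856e+9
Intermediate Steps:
W = -27 (W = 9*(-3) = -27)
o = -13725 (o = 2745*(-5) = -13725)
(-433220/(-475154) - 261451)*(o + s(W)) = (-433220/(-475154) - 261451)*(-13725 + √(141 - 27)) = (-433220*(-1/475154) - 261451)*(-13725 + √114) = (216610/237577 - 261451)*(-13725 + √114) = -62114527617*(-13725 + √114)/237577 = 852521891543325/237577 - 62114527617*√114/237577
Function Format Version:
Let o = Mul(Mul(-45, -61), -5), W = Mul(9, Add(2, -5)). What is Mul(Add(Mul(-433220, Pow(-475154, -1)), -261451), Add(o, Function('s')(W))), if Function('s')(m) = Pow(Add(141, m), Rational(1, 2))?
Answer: Add(Rational(852521891543325, 237577), Mul(Rational(-62114527617, 237577), Pow(114, Rational(1, 2)))) ≈ 3.5856e+9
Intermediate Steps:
W = -27 (W = Mul(9, -3) = -27)
o = -13725 (o = Mul(2745, -5) = -13725)
Mul(Add(Mul(-433220, Pow(-475154, -1)), -261451), Add(o, Function('s')(W))) = Mul(Add(Mul(-433220, Pow(-475154, -1)), -261451), Add(-13725, Pow(Add(141, -27), Rational(1, 2)))) = Mul(Add(Mul(-433220, Rational(-1, 475154)), -261451), Add(-13725, Pow(114, Rational(1, 2)))) = Mul(Add(Rational(216610, 237577), -261451), Add(-13725, Pow(114, Rational(1, 2)))) = Mul(Rational(-62114527617, 237577), Add(-13725, Pow(114, Rational(1, 2)))) = Add(Rational(852521891543325, 237577), Mul(Rational(-62114527617, 237577), Pow(114, Rational(1, 2))))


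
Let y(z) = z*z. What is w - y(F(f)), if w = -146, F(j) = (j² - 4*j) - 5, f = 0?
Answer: -171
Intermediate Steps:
F(j) = -5 + j² - 4*j
y(z) = z²
w - y(F(f)) = -146 - (-5 + 0² - 4*0)² = -146 - (-5 + 0 + 0)² = -146 - 1*(-5)² = -146 - 1*25 = -146 - 25 = -171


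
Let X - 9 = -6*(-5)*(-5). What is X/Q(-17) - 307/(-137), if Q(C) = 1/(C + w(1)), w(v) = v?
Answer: 309379/137 ≈ 2258.2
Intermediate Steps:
Q(C) = 1/(1 + C) (Q(C) = 1/(C + 1) = 1/(1 + C))
X = -141 (X = 9 - 6*(-5)*(-5) = 9 + 30*(-5) = 9 - 150 = -141)
X/Q(-17) - 307/(-137) = -141/(1/(1 - 17)) - 307/(-137) = -141/(1/(-16)) - 307*(-1/137) = -141/(-1/16) + 307/137 = -141*(-16) + 307/137 = 2256 + 307/137 = 309379/137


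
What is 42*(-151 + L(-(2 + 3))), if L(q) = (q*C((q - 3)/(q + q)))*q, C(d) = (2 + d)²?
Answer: 1890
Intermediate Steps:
L(q) = q²*(2 + (-3 + q)/(2*q))² (L(q) = (q*(2 + (q - 3)/(q + q))²)*q = (q*(2 + (-3 + q)/((2*q)))²)*q = (q*(2 + (-3 + q)*(1/(2*q)))²)*q = (q*(2 + (-3 + q)/(2*q))²)*q = q²*(2 + (-3 + q)/(2*q))²)
42*(-151 + L(-(2 + 3))) = 42*(-151 + (-3 + 5*(-(2 + 3)))²/4) = 42*(-151 + (-3 + 5*(-1*5))²/4) = 42*(-151 + (-3 + 5*(-5))²/4) = 42*(-151 + (-3 - 25)²/4) = 42*(-151 + (¼)*(-28)²) = 42*(-151 + (¼)*784) = 42*(-151 + 196) = 42*45 = 1890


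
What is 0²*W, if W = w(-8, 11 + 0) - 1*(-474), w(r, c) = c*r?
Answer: 0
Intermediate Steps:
W = 386 (W = (11 + 0)*(-8) - 1*(-474) = 11*(-8) + 474 = -88 + 474 = 386)
0²*W = 0²*386 = 0*386 = 0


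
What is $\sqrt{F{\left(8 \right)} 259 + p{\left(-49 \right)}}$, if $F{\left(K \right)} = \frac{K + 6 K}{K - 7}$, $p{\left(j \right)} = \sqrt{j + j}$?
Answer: $\sqrt{14504 + 7 i \sqrt{2}} \approx 120.43 + 0.0411 i$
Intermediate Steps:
$p{\left(j \right)} = \sqrt{2} \sqrt{j}$ ($p{\left(j \right)} = \sqrt{2 j} = \sqrt{2} \sqrt{j}$)
$F{\left(K \right)} = \frac{7 K}{-7 + K}$
$\sqrt{F{\left(8 \right)} 259 + p{\left(-49 \right)}} = \sqrt{7 \cdot 8 \frac{1}{-7 + 8} \cdot 259 + \sqrt{2} \sqrt{-49}} = \sqrt{7 \cdot 8 \cdot 1^{-1} \cdot 259 + \sqrt{2} \cdot 7 i} = \sqrt{7 \cdot 8 \cdot 1 \cdot 259 + 7 i \sqrt{2}} = \sqrt{56 \cdot 259 + 7 i \sqrt{2}} = \sqrt{14504 + 7 i \sqrt{2}}$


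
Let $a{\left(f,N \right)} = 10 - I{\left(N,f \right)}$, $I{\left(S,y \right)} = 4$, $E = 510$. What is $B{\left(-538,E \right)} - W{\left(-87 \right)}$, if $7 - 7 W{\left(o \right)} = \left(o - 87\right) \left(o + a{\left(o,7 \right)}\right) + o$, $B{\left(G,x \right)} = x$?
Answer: $2510$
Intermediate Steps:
$a{\left(f,N \right)} = 6$ ($a{\left(f,N \right)} = 10 - 4 = 6$)
$W{\left(o \right)} = 1 - \frac{o}{7} - \frac{\left(-87 + o\right) \left(6 + o\right)}{7}$ ($W{\left(o \right)} = 1 - \frac{\left(o - 87\right) \left(o + 6\right) + o}{7} = 1 - \frac{\left(-87 + o\right) \left(6 + o\right) + o}{7} = 1 - \frac{o + \left(-87 + o\right) \left(6 + o\right)}{7} = 1 - \left(\frac{o}{7} + \frac{\left(-87 + o\right) \left(6 + o\right)}{7}\right) = 1 - \frac{o}{7} - \frac{\left(-87 + o\right) \left(6 + o\right)}{7}$)
$B{\left(-538,E \right)} - W{\left(-87 \right)} = 510 - \left(\frac{529}{7} - \frac{\left(-87\right)^{2}}{7} + \frac{80}{7} \left(-87\right)\right) = 510 - \left(\frac{529}{7} - \frac{7569}{7} - \frac{6960}{7}\right) = 510 - -2000 = 510 + 2000 = 2510$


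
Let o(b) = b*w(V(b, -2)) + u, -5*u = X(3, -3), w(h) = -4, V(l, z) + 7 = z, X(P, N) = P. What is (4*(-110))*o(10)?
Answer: 17864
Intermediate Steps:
V(l, z) = -7 + z
u = -3/5 (u = -1/5*3 = -3/5 ≈ -0.60000)
o(b) = -3/5 - 4*b (o(b) = b*(-4) - 3/5 = -4*b - 3/5 = -3/5 - 4*b)
(4*(-110))*o(10) = (4*(-110))*(-3/5 - 4*10) = -440*(-3/5 - 40) = -440*(-203/5) = 17864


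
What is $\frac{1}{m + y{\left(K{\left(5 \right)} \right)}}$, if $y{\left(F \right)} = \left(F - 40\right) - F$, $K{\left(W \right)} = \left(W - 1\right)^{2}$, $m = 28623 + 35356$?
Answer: $\frac{1}{63939} \approx 1.564 \cdot 10^{-5}$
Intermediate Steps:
$m = 63979$
$K{\left(W \right)} = \left(-1 + W\right)^{2}$
$y{\left(F \right)} = -40$ ($y{\left(F \right)} = \left(-40 + F\right) - F = -40$)
$\frac{1}{m + y{\left(K{\left(5 \right)} \right)}} = \frac{1}{63979 - 40} = \frac{1}{63939}$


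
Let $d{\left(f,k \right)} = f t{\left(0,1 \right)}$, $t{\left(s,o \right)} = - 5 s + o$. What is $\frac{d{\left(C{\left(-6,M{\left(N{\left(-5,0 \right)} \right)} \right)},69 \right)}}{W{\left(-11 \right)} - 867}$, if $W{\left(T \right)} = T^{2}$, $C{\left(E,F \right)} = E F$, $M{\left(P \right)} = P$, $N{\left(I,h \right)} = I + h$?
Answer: $- \frac{15}{373} \approx -0.040214$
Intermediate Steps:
$t{\left(s,o \right)} = o - 5 s$
$d{\left(f,k \right)} = f$ ($d{\left(f,k \right)} = f \left(1 - 0\right) = f \left(1 + 0\right) = f 1 = f$)
$\frac{d{\left(C{\left(-6,M{\left(N{\left(-5,0 \right)} \right)} \right)},69 \right)}}{W{\left(-11 \right)} - 867} = \frac{\left(-6\right) \left(-5 + 0\right)}{\left(-11\right)^{2} - 867} = \frac{\left(-6\right) \left(-5\right)}{121 - 867} = \frac{30}{-746} = 30 \left(- \frac{1}{746}\right) = - \frac{15}{373}$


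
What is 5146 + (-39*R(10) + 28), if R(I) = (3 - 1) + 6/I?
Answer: 25363/5 ≈ 5072.6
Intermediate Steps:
R(I) = 2 + 6/I
5146 + (-39*R(10) + 28) = 5146 + (-39*(2 + 6/10) + 28) = 5146 + (-39*(2 + 6*(⅒)) + 28) = 5146 + (-39*(2 + ⅗) + 28) = 5146 + (-39*13/5 + 28) = 5146 + (-507/5 + 28) = 5146 - 367/5 = 25363/5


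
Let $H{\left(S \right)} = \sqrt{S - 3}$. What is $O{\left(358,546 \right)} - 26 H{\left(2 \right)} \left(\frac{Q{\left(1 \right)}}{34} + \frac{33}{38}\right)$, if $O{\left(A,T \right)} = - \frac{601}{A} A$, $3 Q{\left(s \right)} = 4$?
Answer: $-601 - \frac{22867 i}{969} \approx -601.0 - 23.599 i$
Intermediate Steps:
$Q{\left(s \right)} = \frac{4}{3}$ ($Q{\left(s \right)} = \frac{1}{3} \cdot 4 = \frac{4}{3}$)
$H{\left(S \right)} = \sqrt{-3 + S}$
$O{\left(A,T \right)} = -601$
$O{\left(358,546 \right)} - 26 H{\left(2 \right)} \left(\frac{Q{\left(1 \right)}}{34} + \frac{33}{38}\right) = -601 - 26 \sqrt{-3 + 2} \left(\frac{4}{3 \cdot 34} + \frac{33}{38}\right) = -601 - 26 \sqrt{-1} \left(\frac{4}{3} \cdot \frac{1}{34} + 33 \cdot \frac{1}{38}\right) = -601 - 26 i \left(\frac{2}{51} + \frac{33}{38}\right) = -601 - 26 i \frac{1759}{1938} = -601 - \frac{22867 i}{969}$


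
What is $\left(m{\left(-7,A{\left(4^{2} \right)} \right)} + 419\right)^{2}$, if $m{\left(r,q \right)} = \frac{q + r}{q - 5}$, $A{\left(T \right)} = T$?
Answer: $\frac{21325924}{121} \approx 1.7625 \cdot 10^{5}$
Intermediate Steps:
$m{\left(r,q \right)} = \frac{q + r}{-5 + q}$
$\left(m{\left(-7,A{\left(4^{2} \right)} \right)} + 419\right)^{2} = \left(\frac{4^{2} - 7}{-5 + 4^{2}} + 419\right)^{2} = \left(\frac{16 - 7}{-5 + 16} + 419\right)^{2} = \left(\frac{1}{11} \cdot 9 + 419\right)^{2} = \left(\frac{9}{11} + 419\right)^{2} = \left(\frac{4618}{11}\right)^{2} = \frac{21325924}{121}$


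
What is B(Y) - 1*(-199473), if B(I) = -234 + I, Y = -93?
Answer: 199146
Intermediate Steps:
B(Y) - 1*(-199473) = (-234 - 93) - 1*(-199473) = -327 + 199473 = 199146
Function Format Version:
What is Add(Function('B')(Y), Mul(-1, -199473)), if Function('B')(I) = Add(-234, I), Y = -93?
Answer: 199146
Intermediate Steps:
Add(Function('B')(Y), Mul(-1, -199473)) = Add(Add(-234, -93), Mul(-1, -199473)) = Add(-327, 199473) = 199146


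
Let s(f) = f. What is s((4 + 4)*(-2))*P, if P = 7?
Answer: -112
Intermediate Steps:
s((4 + 4)*(-2))*P = ((4 + 4)*(-2))*7 = (8*(-2))*7 = -16*7 = -112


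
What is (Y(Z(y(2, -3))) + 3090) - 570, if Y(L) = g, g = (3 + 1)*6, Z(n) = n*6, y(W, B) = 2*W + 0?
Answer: 2544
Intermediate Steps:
y(W, B) = 2*W
Z(n) = 6*n
g = 24 (g = 4*6 = 24)
Y(L) = 24
(Y(Z(y(2, -3))) + 3090) - 570 = (24 + 3090) - 570 = 3114 - 570 = 2544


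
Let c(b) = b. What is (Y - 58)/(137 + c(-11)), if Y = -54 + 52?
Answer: -10/21 ≈ -0.47619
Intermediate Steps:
Y = -2
(Y - 58)/(137 + c(-11)) = (-2 - 58)/(137 - 11) = -60/126 = (1/126)*(-60) = -10/21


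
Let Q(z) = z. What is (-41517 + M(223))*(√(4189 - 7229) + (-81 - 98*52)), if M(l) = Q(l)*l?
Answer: -42513524 + 32848*I*√190 ≈ -4.2514e+7 + 4.5278e+5*I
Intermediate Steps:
M(l) = l² (M(l) = l*l = l²)
(-41517 + M(223))*(√(4189 - 7229) + (-81 - 98*52)) = (-41517 + 223²)*(√(4189 - 7229) + (-81 - 98*52)) = (-41517 + 49729)*(√(-3040) + (-81 - 5096)) = 8212*(4*I*√190 - 5177) = 8212*(-5177 + 4*I*√190) = -42513524 + 32848*I*√190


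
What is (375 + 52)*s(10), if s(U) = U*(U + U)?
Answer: 85400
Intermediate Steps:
s(U) = 2*U**2 (s(U) = U*(2*U) = 2*U**2)
(375 + 52)*s(10) = (375 + 52)*(2*10**2) = 427*(2*100) = 427*200 = 85400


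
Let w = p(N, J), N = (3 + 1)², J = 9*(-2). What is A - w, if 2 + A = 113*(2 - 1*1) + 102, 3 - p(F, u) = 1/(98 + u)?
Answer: 16801/80 ≈ 210.01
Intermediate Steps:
J = -18
N = 16 (N = 4² = 16)
p(F, u) = 3 - 1/(98 + u)
w = 239/80 (w = (293 + 3*(-18))/(98 - 18) = (293 - 54)/80 = (1/80)*239 = 239/80 ≈ 2.9875)
A = 213 (A = -2 + (113*(2 - 1*1) + 102) = -2 + (113*(2 - 1) + 102) = -2 + (113*1 + 102) = -2 + (113 + 102) = -2 + 215 = 213)
A - w = 213 - 1*239/80 = 213 - 239/80 = 16801/80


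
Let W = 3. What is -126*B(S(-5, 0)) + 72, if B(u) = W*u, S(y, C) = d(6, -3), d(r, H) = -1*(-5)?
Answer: -1818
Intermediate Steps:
d(r, H) = 5
S(y, C) = 5
B(u) = 3*u
-126*B(S(-5, 0)) + 72 = -378*5 + 72 = -126*15 + 72 = -1890 + 72 = -1818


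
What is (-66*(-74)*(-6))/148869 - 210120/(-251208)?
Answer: 110735903/173134647 ≈ 0.63959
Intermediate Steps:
(-66*(-74)*(-6))/148869 - 210120/(-251208) = (4884*(-6))*(1/148869) - 210120*(-1/251208) = -29304*1/148869 + 8755/10467 = -3256/16541 + 8755/10467 = 110735903/173134647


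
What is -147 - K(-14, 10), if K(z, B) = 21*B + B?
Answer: -367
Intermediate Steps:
K(z, B) = 22*B
-147 - K(-14, 10) = -147 - 22*10 = -147 - 1*220 = -147 - 220 = -367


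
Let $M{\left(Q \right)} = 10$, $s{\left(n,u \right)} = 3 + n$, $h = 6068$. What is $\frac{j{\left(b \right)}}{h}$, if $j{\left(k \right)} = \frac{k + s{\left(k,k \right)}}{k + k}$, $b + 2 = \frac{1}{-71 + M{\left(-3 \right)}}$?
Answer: $\frac{21}{497576} \approx 4.2205 \cdot 10^{-5}$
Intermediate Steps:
$b = - \frac{123}{61}$ ($b = -2 + \frac{1}{-71 + 10} = -2 + \frac{1}{-61} = -2 - \frac{1}{61} = - \frac{123}{61} \approx -2.0164$)
$j{\left(k \right)} = \frac{3 + 2 k}{2 k}$ ($j{\left(k \right)} = \frac{k + \left(3 + k\right)}{k + k} = \frac{3 + 2 k}{2 k}$)
$\frac{j{\left(b \right)}}{h} = \frac{\frac{1}{- \frac{123}{61}} \left(\frac{3}{2} - \frac{123}{61}\right)}{6068} = \left(- \frac{61}{123}\right) \left(- \frac{63}{122}\right) \frac{1}{6068} = \frac{21}{82} \cdot \frac{1}{6068} = \frac{21}{497576}$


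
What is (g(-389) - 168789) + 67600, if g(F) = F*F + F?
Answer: 49743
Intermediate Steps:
g(F) = F + F² (g(F) = F² + F = F + F²)
(g(-389) - 168789) + 67600 = (-389*(1 - 389) - 168789) + 67600 = (-389*(-388) - 168789) + 67600 = (150932 - 168789) + 67600 = -17857 + 67600 = 49743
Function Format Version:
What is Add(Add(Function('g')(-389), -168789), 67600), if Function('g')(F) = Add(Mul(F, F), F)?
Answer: 49743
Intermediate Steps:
Function('g')(F) = Add(F, Pow(F, 2)) (Function('g')(F) = Add(Pow(F, 2), F) = Add(F, Pow(F, 2)))
Add(Add(Function('g')(-389), -168789), 67600) = Add(Add(Mul(-389, Add(1, -389)), -168789), 67600) = Add(Add(Mul(-389, -388), -168789), 67600) = Add(Add(150932, -168789), 67600) = Add(-17857, 67600) = 49743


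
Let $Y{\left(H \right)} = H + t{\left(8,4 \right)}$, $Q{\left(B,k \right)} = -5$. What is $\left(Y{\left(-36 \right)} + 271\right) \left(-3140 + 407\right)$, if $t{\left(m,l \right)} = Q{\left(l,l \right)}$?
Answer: $-628590$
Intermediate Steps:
$t{\left(m,l \right)} = -5$
$Y{\left(H \right)} = -5 + H$ ($Y{\left(H \right)} = H - 5 = -5 + H$)
$\left(Y{\left(-36 \right)} + 271\right) \left(-3140 + 407\right) = \left(\left(-5 - 36\right) + 271\right) \left(-3140 + 407\right) = \left(-41 + 271\right) \left(-2733\right) = 230 \left(-2733\right) = -628590$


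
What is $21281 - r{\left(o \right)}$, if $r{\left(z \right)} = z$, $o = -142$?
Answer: $21423$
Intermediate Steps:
$21281 - r{\left(o \right)} = 21281 - -142 = 21281 + 142 = 21423$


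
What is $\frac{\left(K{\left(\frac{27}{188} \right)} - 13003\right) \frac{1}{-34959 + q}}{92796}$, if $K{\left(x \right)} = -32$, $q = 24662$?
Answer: $\frac{395}{28955164} \approx 1.3642 \cdot 10^{-5}$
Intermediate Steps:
$\frac{\left(K{\left(\frac{27}{188} \right)} - 13003\right) \frac{1}{-34959 + q}}{92796} = \frac{\left(-32 - 13003\right) \frac{1}{-34959 + 24662}}{92796} = - \frac{13035}{-10297} \cdot \frac{1}{92796} = \left(-13035\right) \left(- \frac{1}{10297}\right) \frac{1}{92796} = \frac{13035}{10297} \cdot \frac{1}{92796} = \frac{395}{28955164}$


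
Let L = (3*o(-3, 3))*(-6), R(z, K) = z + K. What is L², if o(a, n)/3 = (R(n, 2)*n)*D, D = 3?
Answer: 5904900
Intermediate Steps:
R(z, K) = K + z
o(a, n) = 9*n*(2 + n) (o(a, n) = 3*(((2 + n)*n)*3) = 3*((n*(2 + n))*3) = 3*(3*n*(2 + n)) = 9*n*(2 + n))
L = -2430 (L = (3*(9*3*(2 + 3)))*(-6) = (3*(9*3*5))*(-6) = (3*135)*(-6) = 405*(-6) = -2430)
L² = (-2430)² = 5904900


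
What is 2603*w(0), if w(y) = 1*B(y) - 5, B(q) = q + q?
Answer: -13015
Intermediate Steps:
B(q) = 2*q
w(y) = -5 + 2*y (w(y) = 1*(2*y) - 5 = 2*y - 5 = -5 + 2*y)
2603*w(0) = 2603*(-5 + 2*0) = 2603*(-5 + 0) = 2603*(-5) = -13015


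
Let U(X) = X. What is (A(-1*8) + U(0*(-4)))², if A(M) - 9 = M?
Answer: 1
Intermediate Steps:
A(M) = 9 + M
(A(-1*8) + U(0*(-4)))² = ((9 - 1*8) + 0*(-4))² = ((9 - 8) + 0)² = (1 + 0)² = 1² = 1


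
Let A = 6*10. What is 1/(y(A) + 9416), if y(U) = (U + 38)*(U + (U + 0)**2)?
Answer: 1/368096 ≈ 2.7167e-6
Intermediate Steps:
A = 60
y(U) = (38 + U)*(U + U**2)
1/(y(A) + 9416) = 1/(60*(38 + 60**2 + 39*60) + 9416) = 1/(60*(38 + 3600 + 2340) + 9416) = 1/(60*5978 + 9416) = 1/(358680 + 9416) = 1/368096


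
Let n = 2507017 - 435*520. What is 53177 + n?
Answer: 2333994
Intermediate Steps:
n = 2280817 (n = 2507017 - 226200 = 2280817)
53177 + n = 53177 + 2280817 = 2333994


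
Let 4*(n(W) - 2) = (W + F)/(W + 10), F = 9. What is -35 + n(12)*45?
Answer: 5785/88 ≈ 65.739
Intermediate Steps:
n(W) = 2 + (9 + W)/(4*(10 + W)) (n(W) = 2 + ((W + 9)/(W + 10))/4 = 2 + ((9 + W)/(10 + W))/4 = 2 + (9 + W)/(4*(10 + W)))
-35 + n(12)*45 = -35 + ((89 + 9*12)/(4*(10 + 12)))*45 = -35 + ((¼)*(89 + 108)/22)*45 = -35 + ((¼)*(1/22)*197)*45 = -35 + (197/88)*45 = -35 + 8865/88 = 5785/88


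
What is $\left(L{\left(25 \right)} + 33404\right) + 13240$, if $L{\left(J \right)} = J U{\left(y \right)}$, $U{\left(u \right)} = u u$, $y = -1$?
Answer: $46669$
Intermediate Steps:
$U{\left(u \right)} = u^{2}$
$L{\left(J \right)} = J$ ($L{\left(J \right)} = J \left(-1\right)^{2} = J 1 = J$)
$\left(L{\left(25 \right)} + 33404\right) + 13240 = \left(25 + 33404\right) + 13240 = 33429 + 13240 = 46669$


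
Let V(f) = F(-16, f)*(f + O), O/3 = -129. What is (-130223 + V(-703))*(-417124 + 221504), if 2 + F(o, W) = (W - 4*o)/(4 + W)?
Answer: 5881547892180/233 ≈ 2.5243e+10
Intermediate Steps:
F(o, W) = -2 + (W - 4*o)/(4 + W)
O = -387 (O = 3*(-129) = -387)
V(f) = (-387 + f)*(56 - f)/(4 + f) (V(f) = ((-8 - f - 4*(-16))/(4 + f))*(f - 387) = ((-8 - f + 64)/(4 + f))*(-387 + f) = ((56 - f)/(4 + f))*(-387 + f) = (-387 + f)*(56 - f)/(4 + f))
(-130223 + V(-703))*(-417124 + 221504) = (-130223 - (-387 - 703)*(-56 - 703)/(4 - 703))*(-417124 + 221504) = (-130223 - 1*(-1090)*(-759)/(-699))*(-195620) = (-130223 - 1*(-1/699)*(-1090)*(-759))*(-195620) = (-130223 + 275770/233)*(-195620) = -30066189/233*(-195620) = 5881547892180/233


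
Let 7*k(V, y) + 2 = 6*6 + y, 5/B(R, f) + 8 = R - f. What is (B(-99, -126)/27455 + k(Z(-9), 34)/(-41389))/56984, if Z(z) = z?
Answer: -6804649/1722427495245128 ≈ -3.9506e-9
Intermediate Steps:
B(R, f) = 5/(-8 + R - f) (B(R, f) = 5/(-8 + (R - f)) = 5/(-8 + R - f))
k(V, y) = 34/7 + y/7 (k(V, y) = -2/7 + (6*6 + y)/7 = -2/7 + (36 + y)/7 = -2/7 + (36/7 + y/7) = 34/7 + y/7)
(B(-99, -126)/27455 + k(Z(-9), 34)/(-41389))/56984 = (-5/(8 - 126 - 1*(-99))/27455 + (34/7 + (1/7)*34)/(-41389))/56984 = (-5/(8 - 126 + 99)*(1/27455) + (34/7 + 34/7)*(-1/41389))*(1/56984) = (-5/(-19)*(1/27455) + (68/7)*(-1/41389))*(1/56984) = (-5*(-1/19)*(1/27455) - 68/289723)*(1/56984) = ((5/19)*(1/27455) - 68/289723)*(1/56984) = (1/104329 - 68/289723)*(1/56984) = -6804649/30226510867*1/56984 = -6804649/1722427495245128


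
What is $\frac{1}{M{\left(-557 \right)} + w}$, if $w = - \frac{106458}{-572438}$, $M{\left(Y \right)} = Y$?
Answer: $- \frac{286219}{159370754} \approx -0.0017959$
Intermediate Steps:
$w = \frac{53229}{286219}$ ($w = \left(-106458\right) \left(- \frac{1}{572438}\right) = \frac{53229}{286219} \approx 0.18597$)
$\frac{1}{M{\left(-557 \right)} + w} = \frac{1}{-557 + \frac{53229}{286219}} = \frac{1}{- \frac{159370754}{286219}} = - \frac{286219}{159370754}$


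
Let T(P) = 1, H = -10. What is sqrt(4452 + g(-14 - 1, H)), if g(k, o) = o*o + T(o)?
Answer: sqrt(4553) ≈ 67.476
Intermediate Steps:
g(k, o) = 1 + o**2 (g(k, o) = o*o + 1 = o**2 + 1 = 1 + o**2)
sqrt(4452 + g(-14 - 1, H)) = sqrt(4452 + (1 + (-10)**2)) = sqrt(4452 + (1 + 100)) = sqrt(4452 + 101) = sqrt(4553)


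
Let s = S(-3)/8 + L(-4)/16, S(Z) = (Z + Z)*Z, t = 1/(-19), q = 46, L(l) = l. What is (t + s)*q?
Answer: 1702/19 ≈ 89.579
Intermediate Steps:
t = -1/19 ≈ -0.052632
S(Z) = 2*Z**2 (S(Z) = (2*Z)*Z = 2*Z**2)
s = 2 (s = (2*(-3)**2)/8 - 4/16 = (2*9)*(1/8) - 4*1/16 = 18*(1/8) - 1/4 = 9/4 - 1/4 = 2)
(t + s)*q = (-1/19 + 2)*46 = (37/19)*46 = 1702/19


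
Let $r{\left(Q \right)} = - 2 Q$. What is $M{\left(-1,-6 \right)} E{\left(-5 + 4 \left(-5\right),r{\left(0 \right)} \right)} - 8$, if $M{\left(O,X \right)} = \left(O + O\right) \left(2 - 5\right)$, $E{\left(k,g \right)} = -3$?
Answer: $-26$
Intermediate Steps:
$M{\left(O,X \right)} = - 6 O$ ($M{\left(O,X \right)} = 2 O \left(-3\right) = - 6 O$)
$M{\left(-1,-6 \right)} E{\left(-5 + 4 \left(-5\right),r{\left(0 \right)} \right)} - 8 = \left(-6\right) \left(-1\right) \left(-3\right) - 8 = 6 \left(-3\right) - 8 = -18 - 8 = -26$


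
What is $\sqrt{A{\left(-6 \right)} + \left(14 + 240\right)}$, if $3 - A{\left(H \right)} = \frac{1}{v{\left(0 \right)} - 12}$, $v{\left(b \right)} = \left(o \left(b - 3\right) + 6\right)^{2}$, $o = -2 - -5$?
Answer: $\frac{2 \sqrt{579}}{3} \approx 16.042$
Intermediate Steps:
$o = 3$ ($o = -2 + 5 = 3$)
$v{\left(b \right)} = \left(-3 + 3 b\right)^{2}$ ($v{\left(b \right)} = \left(3 \left(b - 3\right) + 6\right)^{2} = \left(3 \left(-3 + b\right) + 6\right)^{2} = \left(\left(-9 + 3 b\right) + 6\right)^{2} = \left(-3 + 3 b\right)^{2}$)
$A{\left(H \right)} = \frac{10}{3}$ ($A{\left(H \right)} = 3 - \frac{1}{9 \left(-1 + 0\right)^{2} - 12} = 3 - \frac{1}{9 \left(-1\right)^{2} - 12} = 3 - \frac{1}{9 \cdot 1 - 12} = 3 - \frac{1}{9 - 12} = 3 - \frac{1}{-3} = 3 - - \frac{1}{3} = 3 + \frac{1}{3} = \frac{10}{3}$)
$\sqrt{A{\left(-6 \right)} + \left(14 + 240\right)} = \sqrt{\frac{10}{3} + \left(14 + 240\right)} = \sqrt{\frac{10}{3} + 254} = \sqrt{\frac{772}{3}} = \frac{2 \sqrt{579}}{3}$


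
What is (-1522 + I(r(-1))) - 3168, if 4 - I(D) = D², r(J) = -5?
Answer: -4711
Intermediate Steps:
I(D) = 4 - D²
(-1522 + I(r(-1))) - 3168 = (-1522 + (4 - 1*(-5)²)) - 3168 = (-1522 + (4 - 1*25)) - 3168 = (-1522 + (4 - 25)) - 3168 = (-1522 - 21) - 3168 = -1543 - 3168 = -4711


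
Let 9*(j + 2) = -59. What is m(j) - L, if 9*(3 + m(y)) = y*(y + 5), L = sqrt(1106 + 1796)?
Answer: 277/729 - sqrt(2902) ≈ -53.490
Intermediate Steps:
L = sqrt(2902) ≈ 53.870
j = -77/9 (j = -2 + (1/9)*(-59) = -2 - 59/9 = -77/9 ≈ -8.5556)
m(y) = -3 + y*(5 + y)/9 (m(y) = -3 + (y*(y + 5))/9 = -3 + (y*(5 + y))/9 = -3 + y*(5 + y)/9)
m(j) - L = (-3 + (-77/9)**2/9 + (5/9)*(-77/9)) - sqrt(2902) = (-3 + (1/9)*(5929/81) - 385/81) - sqrt(2902) = (-3 + 5929/729 - 385/81) - sqrt(2902) = 277/729 - sqrt(2902)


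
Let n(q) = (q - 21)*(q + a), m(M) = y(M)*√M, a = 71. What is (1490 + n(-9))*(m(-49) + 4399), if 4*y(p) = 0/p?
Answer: -1627630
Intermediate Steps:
y(p) = 0 (y(p) = (0/p)/4 = (¼)*0 = 0)
m(M) = 0 (m(M) = 0*√M = 0)
n(q) = (-21 + q)*(71 + q) (n(q) = (q - 21)*(q + 71) = (-21 + q)*(71 + q))
(1490 + n(-9))*(m(-49) + 4399) = (1490 + (-1491 + (-9)² + 50*(-9)))*(0 + 4399) = (1490 + (-1491 + 81 - 450))*4399 = (1490 - 1860)*4399 = -370*4399 = -1627630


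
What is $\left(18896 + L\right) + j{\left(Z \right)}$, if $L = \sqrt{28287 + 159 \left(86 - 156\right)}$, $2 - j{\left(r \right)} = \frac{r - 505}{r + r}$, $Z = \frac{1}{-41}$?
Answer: $8545 + \sqrt{17157} \approx 8676.0$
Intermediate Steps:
$Z = - \frac{1}{41} \approx -0.02439$
$j{\left(r \right)} = 2 - \frac{-505 + r}{2 r}$ ($j{\left(r \right)} = 2 - \frac{r - 505}{r + r} = 2 - \frac{-505 + r}{2 r}$)
$L = \sqrt{17157}$ ($L = \sqrt{28287 + 159 \left(-70\right)} = \sqrt{28287 - 11130} = \sqrt{17157} \approx 130.98$)
$\left(18896 + L\right) + j{\left(Z \right)} = \left(18896 + \sqrt{17157}\right) + \frac{505 + 3 \left(- \frac{1}{41}\right)}{2 \left(- \frac{1}{41}\right)} = \left(18896 + \sqrt{17157}\right) + \frac{1}{2} \left(-41\right) \left(505 - \frac{3}{41}\right) = \left(18896 + \sqrt{17157}\right) + \frac{1}{2} \left(-41\right) \frac{20702}{41} = \left(18896 + \sqrt{17157}\right) - 10351 = 8545 + \sqrt{17157}$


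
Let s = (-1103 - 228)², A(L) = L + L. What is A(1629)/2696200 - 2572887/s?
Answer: -3465623091831/2388241384100 ≈ -1.4511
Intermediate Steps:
A(L) = 2*L
s = 1771561 (s = (-1331)² = 1771561)
A(1629)/2696200 - 2572887/s = (2*1629)/2696200 - 2572887/1771561 = 3258*(1/2696200) - 2572887*1/1771561 = 1629/1348100 - 2572887/1771561 = -3465623091831/2388241384100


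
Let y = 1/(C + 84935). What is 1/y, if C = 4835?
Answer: 89770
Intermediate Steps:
y = 1/89770 (y = 1/(4835 + 84935) = 1/89770 ≈ 1.1140e-5)
1/y = 1/(1/89770) = 89770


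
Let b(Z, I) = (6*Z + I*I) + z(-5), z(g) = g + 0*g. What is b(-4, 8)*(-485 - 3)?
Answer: -17080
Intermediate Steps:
z(g) = g (z(g) = g + 0 = g)
b(Z, I) = -5 + I² + 6*Z (b(Z, I) = (6*Z + I*I) - 5 = (6*Z + I²) - 5 = (I² + 6*Z) - 5 = -5 + I² + 6*Z)
b(-4, 8)*(-485 - 3) = (-5 + 8² + 6*(-4))*(-485 - 3) = (-5 + 64 - 24)*(-488) = 35*(-488) = -17080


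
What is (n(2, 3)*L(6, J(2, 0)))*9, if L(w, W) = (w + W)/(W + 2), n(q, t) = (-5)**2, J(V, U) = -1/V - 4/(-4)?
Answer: 585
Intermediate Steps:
J(V, U) = 1 - 1/V (J(V, U) = -1/V - 4*(-1/4) = -1/V + 1 = 1 - 1/V)
n(q, t) = 25
L(w, W) = (W + w)/(2 + W)
(n(2, 3)*L(6, J(2, 0)))*9 = (25*(((-1 + 2)/2 + 6)/(2 + (-1 + 2)/2)))*9 = (25*(((1/2)*1 + 6)/(2 + (1/2)*1)))*9 = (25*((1/2 + 6)/(2 + 1/2)))*9 = (25*((13/2)/(5/2)))*9 = (25*((2/5)*(13/2)))*9 = (25*(13/5))*9 = 65*9 = 585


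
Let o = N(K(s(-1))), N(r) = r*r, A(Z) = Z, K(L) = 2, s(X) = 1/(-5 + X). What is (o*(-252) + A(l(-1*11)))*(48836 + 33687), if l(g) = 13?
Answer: -82110385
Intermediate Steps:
N(r) = r**2
o = 4 (o = 2**2 = 4)
(o*(-252) + A(l(-1*11)))*(48836 + 33687) = (4*(-252) + 13)*(48836 + 33687) = (-1008 + 13)*82523 = -995*82523 = -82110385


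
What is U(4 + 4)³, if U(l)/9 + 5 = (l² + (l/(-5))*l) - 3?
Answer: 7346640384/125 ≈ 5.8773e+7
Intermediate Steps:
U(l) = -72 + 36*l²/5 (U(l) = -45 + 9*((l² + (l/(-5))*l) - 3) = -45 + 9*((l² + (l*(-⅕))*l) - 3) = -45 + 9*((l² + (-l/5)*l) - 3) = -45 + 9*((l² - l²/5) - 3) = -45 + 9*(4*l²/5 - 3) = -45 + 9*(-3 + 4*l²/5) = -45 + (-27 + 36*l²/5) = -72 + 36*l²/5)
U(4 + 4)³ = (-72 + 36*(4 + 4)²/5)³ = (-72 + (36/5)*8²)³ = (-72 + (36/5)*64)³ = (-72 + 2304/5)³ = (1944/5)³ = 7346640384/125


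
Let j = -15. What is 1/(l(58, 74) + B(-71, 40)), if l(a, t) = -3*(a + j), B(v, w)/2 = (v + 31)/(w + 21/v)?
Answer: -2819/369331 ≈ -0.0076327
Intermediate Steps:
B(v, w) = 2*(31 + v)/(w + 21/v) (B(v, w) = 2*((v + 31)/(w + 21/v)) = 2*((31 + v)/(w + 21/v)) = 2*(31 + v)/(w + 21/v))
l(a, t) = 45 - 3*a (l(a, t) = -3*(a - 15) = -3*(-15 + a) = 45 - 3*a)
1/(l(58, 74) + B(-71, 40)) = 1/((45 - 3*58) + 2*(-71)*(31 - 71)/(21 - 71*40)) = 1/((45 - 174) + 2*(-71)*(-40)/(21 - 2840)) = 1/(-129 + 2*(-71)*(-40)/(-2819)) = 1/(-129 + 2*(-71)*(-1/2819)*(-40)) = 1/(-129 - 5680/2819) = 1/(-369331/2819) = -2819/369331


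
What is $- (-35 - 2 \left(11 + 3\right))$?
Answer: $63$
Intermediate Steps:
$- (-35 - 2 \left(11 + 3\right)) = - (-35 - 28) = \left(-1\right) \left(-63\right) = 63$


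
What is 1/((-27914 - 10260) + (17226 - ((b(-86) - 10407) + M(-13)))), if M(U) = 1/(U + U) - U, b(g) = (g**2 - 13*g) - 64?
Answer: -26/494103 ≈ -5.2621e-5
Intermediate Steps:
b(g) = -64 + g**2 - 13*g
M(U) = 1/(2*U) - U
1/((-27914 - 10260) + (17226 - ((b(-86) - 10407) + M(-13)))) = 1/((-27914 - 10260) + (17226 - (((-64 + (-86)**2 - 13*(-86)) - 10407) + ((1/2)/(-13) - 1*(-13))))) = 1/(-38174 + (17226 - (((-64 + 7396 + 1118) - 10407) + ((1/2)*(-1/13) + 13)))) = 1/(-38174 + (17226 - ((8450 - 10407) + (-1/26 + 13)))) = 1/(-38174 + (17226 - (-1957 + 337/26))) = 1/(-38174 + (17226 - 1*(-50545/26))) = 1/(-38174 + (17226 + 50545/26)) = 1/(-38174 + 498421/26) = 1/(-494103/26) = -26/494103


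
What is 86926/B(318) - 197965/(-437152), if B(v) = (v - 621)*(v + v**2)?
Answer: 3023417840419/6718354337376 ≈ 0.45002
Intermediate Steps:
B(v) = (-621 + v)*(v + v**2)
86926/B(318) - 197965/(-437152) = 86926/((318*(-621 + 318**2 - 620*318))) - 197965/(-437152) = 86926/((318*(-621 + 101124 - 197160))) - 197965*(-1/437152) = 86926/((318*(-96657))) + 197965/437152 = 86926/(-30736926) + 197965/437152 = 86926*(-1/30736926) + 197965/437152 = -43463/15368463 + 197965/437152 = 3023417840419/6718354337376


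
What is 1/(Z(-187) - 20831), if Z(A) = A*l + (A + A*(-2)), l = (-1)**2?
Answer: -1/20831 ≈ -4.8005e-5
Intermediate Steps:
l = 1
Z(A) = 0 (Z(A) = A*1 + (A + A*(-2)) = A + (A - 2*A) = A - A = 0)
1/(Z(-187) - 20831) = 1/(0 - 20831) = 1/(-20831) = -1/20831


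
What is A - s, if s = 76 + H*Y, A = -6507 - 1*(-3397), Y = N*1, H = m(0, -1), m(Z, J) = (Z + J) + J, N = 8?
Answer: -3170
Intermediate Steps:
m(Z, J) = Z + 2*J (m(Z, J) = (J + Z) + J = Z + 2*J)
H = -2 (H = 0 + 2*(-1) = 0 - 2 = -2)
Y = 8 (Y = 8*1 = 8)
A = -3110 (A = -6507 + 3397 = -3110)
s = 60 (s = 76 - 2*8 = 76 - 16 = 60)
A - s = -3110 - 1*60 = -3110 - 60 = -3170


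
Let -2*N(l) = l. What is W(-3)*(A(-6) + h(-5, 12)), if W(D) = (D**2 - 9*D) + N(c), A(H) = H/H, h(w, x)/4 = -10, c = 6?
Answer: -1287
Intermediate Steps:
N(l) = -l/2
h(w, x) = -40 (h(w, x) = 4*(-10) = -40)
A(H) = 1
W(D) = -3 + D**2 - 9*D (W(D) = (D**2 - 9*D) - 1/2*6 = (D**2 - 9*D) - 3 = -3 + D**2 - 9*D)
W(-3)*(A(-6) + h(-5, 12)) = (-3 + (-3)**2 - 9*(-3))*(1 - 40) = (-3 + 9 + 27)*(-39) = 33*(-39) = -1287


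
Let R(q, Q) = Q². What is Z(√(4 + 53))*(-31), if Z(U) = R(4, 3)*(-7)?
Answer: 1953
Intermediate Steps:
Z(U) = -63 (Z(U) = 3²*(-7) = 9*(-7) = -63)
Z(√(4 + 53))*(-31) = -63*(-31) = 1953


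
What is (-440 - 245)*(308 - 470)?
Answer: 110970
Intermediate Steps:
(-440 - 245)*(308 - 470) = -685*(-162) = 110970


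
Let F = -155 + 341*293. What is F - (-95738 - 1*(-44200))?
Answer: 151296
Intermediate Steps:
F = 99758 (F = -155 + 99913 = 99758)
F - (-95738 - 1*(-44200)) = 99758 - (-95738 - 1*(-44200)) = 99758 - (-95738 + 44200) = 99758 - 1*(-51538) = 99758 + 51538 = 151296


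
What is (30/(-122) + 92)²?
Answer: 31326409/3721 ≈ 8418.8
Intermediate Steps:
(30/(-122) + 92)² = (30*(-1/122) + 92)² = (-15/61 + 92)² = (5597/61)² = 31326409/3721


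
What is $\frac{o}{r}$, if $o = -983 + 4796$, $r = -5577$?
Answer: $- \frac{1271}{1859} \approx -0.6837$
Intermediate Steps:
$o = 3813$
$\frac{o}{r} = \frac{3813}{-5577} = 3813 \left(- \frac{1}{5577}\right) = - \frac{1271}{1859}$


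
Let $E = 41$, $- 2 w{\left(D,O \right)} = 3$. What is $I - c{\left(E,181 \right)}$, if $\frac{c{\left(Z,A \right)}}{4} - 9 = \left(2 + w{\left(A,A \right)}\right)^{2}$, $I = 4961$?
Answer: $4924$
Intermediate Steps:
$w{\left(D,O \right)} = - \frac{3}{2}$ ($w{\left(D,O \right)} = \left(- \frac{1}{2}\right) 3 = - \frac{3}{2}$)
$c{\left(Z,A \right)} = 37$ ($c{\left(Z,A \right)} = 36 + 4 \left(2 - \frac{3}{2}\right)^{2} = 36 + \frac{4}{4} = 36 + 4 \cdot \frac{1}{4} = 36 + 1 = 37$)
$I - c{\left(E,181 \right)} = 4961 - 37 = 4924$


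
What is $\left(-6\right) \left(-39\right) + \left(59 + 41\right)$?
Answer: $334$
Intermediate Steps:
$\left(-6\right) \left(-39\right) + \left(59 + 41\right) = 234 + 100 = 334$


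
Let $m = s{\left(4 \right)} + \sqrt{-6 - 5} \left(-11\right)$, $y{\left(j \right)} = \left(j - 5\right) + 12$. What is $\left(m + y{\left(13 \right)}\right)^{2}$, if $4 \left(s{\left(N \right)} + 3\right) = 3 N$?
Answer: $\left(20 - 11 i \sqrt{11}\right)^{2} \approx -931.0 - 1459.3 i$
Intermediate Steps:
$s{\left(N \right)} = -3 + \frac{3 N}{4}$
$y{\left(j \right)} = 7 + j$ ($y{\left(j \right)} = \left(-5 + j\right) + 12 = 7 + j$)
$m = - 11 i \sqrt{11}$ ($m = \left(-3 + \frac{3}{4} \cdot 4\right) + \sqrt{-6 - 5} \left(-11\right) = \left(-3 + 3\right) + \sqrt{-11} \left(-11\right) = 0 + i \sqrt{11} \left(-11\right) = 0 - 11 i \sqrt{11} = - 11 i \sqrt{11} \approx - 36.483 i$)
$\left(m + y{\left(13 \right)}\right)^{2} = \left(- 11 i \sqrt{11} + \left(7 + 13\right)\right)^{2} = \left(- 11 i \sqrt{11} + 20\right)^{2} = \left(20 - 11 i \sqrt{11}\right)^{2}$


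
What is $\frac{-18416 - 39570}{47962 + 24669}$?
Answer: $- \frac{57986}{72631} \approx -0.79836$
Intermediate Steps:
$\frac{-18416 - 39570}{47962 + 24669} = - \frac{57986}{72631}$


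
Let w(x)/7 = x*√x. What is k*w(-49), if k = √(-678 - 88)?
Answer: 2401*√766 ≈ 66452.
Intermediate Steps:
k = I*√766 (k = √(-766) = I*√766 ≈ 27.677*I)
w(x) = 7*x^(3/2) (w(x) = 7*(x*√x) = 7*x^(3/2))
k*w(-49) = (I*√766)*(7*(-49)^(3/2)) = (I*√766)*(7*(-343*I)) = (I*√766)*(-2401*I) = 2401*√766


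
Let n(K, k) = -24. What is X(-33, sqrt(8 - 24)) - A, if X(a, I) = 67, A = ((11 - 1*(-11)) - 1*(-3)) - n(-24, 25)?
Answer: 18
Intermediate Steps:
A = 49 (A = ((11 - 1*(-11)) - 1*(-3)) - 1*(-24) = ((11 + 11) + 3) + 24 = (22 + 3) + 24 = 25 + 24 = 49)
X(-33, sqrt(8 - 24)) - A = 67 - 1*49 = 67 - 49 = 18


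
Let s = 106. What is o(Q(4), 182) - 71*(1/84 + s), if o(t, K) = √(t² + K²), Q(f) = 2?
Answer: -632255/84 + 2*√8282 ≈ -7344.8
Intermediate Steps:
o(t, K) = √(K² + t²)
o(Q(4), 182) - 71*(1/84 + s) = √(182² + 2²) - 71*(1/84 + 106) = √(33124 + 4) - 71*(1/84 + 106) = √33128 - 71*8905/84 = 2*√8282 - 1*632255/84 = 2*√8282 - 632255/84 = -632255/84 + 2*√8282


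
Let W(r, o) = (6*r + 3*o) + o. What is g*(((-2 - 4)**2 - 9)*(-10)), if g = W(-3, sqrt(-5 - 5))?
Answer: 4860 - 1080*I*sqrt(10) ≈ 4860.0 - 3415.3*I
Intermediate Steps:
W(r, o) = 4*o + 6*r (W(r, o) = (3*o + 6*r) + o = 4*o + 6*r)
g = -18 + 4*I*sqrt(10) (g = 4*sqrt(-5 - 5) + 6*(-3) = 4*sqrt(-10) - 18 = 4*(I*sqrt(10)) - 18 = 4*I*sqrt(10) - 18 = -18 + 4*I*sqrt(10) ≈ -18.0 + 12.649*I)
g*(((-2 - 4)**2 - 9)*(-10)) = (-18 + 4*I*sqrt(10))*(((-2 - 4)**2 - 9)*(-10)) = (-18 + 4*I*sqrt(10))*(((-6)**2 - 9)*(-10)) = (-18 + 4*I*sqrt(10))*((36 - 9)*(-10)) = (-18 + 4*I*sqrt(10))*(27*(-10)) = (-18 + 4*I*sqrt(10))*(-270) = 4860 - 1080*I*sqrt(10)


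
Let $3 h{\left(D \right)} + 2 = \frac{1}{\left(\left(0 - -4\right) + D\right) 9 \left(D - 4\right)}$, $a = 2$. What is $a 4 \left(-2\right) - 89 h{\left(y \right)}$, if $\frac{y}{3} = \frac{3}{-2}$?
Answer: $\frac{19534}{459} \approx 42.558$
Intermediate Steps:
$y = - \frac{9}{2}$ ($y = 3 \frac{3}{-2} = 3 \cdot 3 \left(- \frac{1}{2}\right) = 3 \left(- \frac{3}{2}\right) = - \frac{9}{2} \approx -4.5$)
$h{\left(D \right)} = - \frac{2}{3} + \frac{1}{3 \left(-36 + 9 D\right) \left(4 + D\right)}$ ($h{\left(D \right)} = - \frac{2}{3} + \frac{\frac{1}{\left(0 - -4\right) + D} \frac{1}{9 \left(D - 4\right)}}{3} = - \frac{2}{3} + \frac{\frac{1}{\left(0 + 4\right) + D} \frac{1}{9 \left(-4 + D\right)}}{3} = - \frac{2}{3} + \frac{\frac{1}{4 + D} \frac{1}{-36 + 9 D}}{3} = - \frac{2}{3} + \frac{\frac{1}{-36 + 9 D} \frac{1}{4 + D}}{3} = - \frac{2}{3} + \frac{1}{3 \left(-36 + 9 D\right) \left(4 + D\right)}$)
$a 4 \left(-2\right) - 89 h{\left(y \right)} = 2 \cdot 4 \left(-2\right) - 89 \frac{289 - 18 \left(- \frac{9}{2}\right)^{2}}{27 \left(-16 + \left(- \frac{9}{2}\right)^{2}\right)} = 8 \left(-2\right) - 89 \frac{289 - \frac{729}{2}}{27 \left(-16 + \frac{81}{4}\right)} = -16 - 89 \frac{289 - \frac{729}{2}}{27 \cdot \frac{17}{4}} = -16 - 89 \cdot \frac{1}{27} \cdot \frac{4}{17} \left(- \frac{151}{2}\right) = -16 - - \frac{26878}{459} = -16 + \frac{26878}{459} = \frac{19534}{459}$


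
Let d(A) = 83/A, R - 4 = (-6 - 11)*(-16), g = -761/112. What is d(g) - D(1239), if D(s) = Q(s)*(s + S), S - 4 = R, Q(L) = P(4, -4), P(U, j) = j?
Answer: 4614540/761 ≈ 6063.8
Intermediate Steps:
Q(L) = -4
g = -761/112 (g = -761*1/112 = -761/112 ≈ -6.7946)
R = 276 (R = 4 + (-6 - 11)*(-16) = 4 - 17*(-16) = 4 + 272 = 276)
S = 280 (S = 4 + 276 = 280)
D(s) = -1120 - 4*s (D(s) = -4*(s + 280) = -4*(280 + s) = -1120 - 4*s)
d(g) - D(1239) = 83/(-761/112) - (-1120 - 4*1239) = 83*(-112/761) - (-1120 - 4956) = -9296/761 - 1*(-6076) = -9296/761 + 6076 = 4614540/761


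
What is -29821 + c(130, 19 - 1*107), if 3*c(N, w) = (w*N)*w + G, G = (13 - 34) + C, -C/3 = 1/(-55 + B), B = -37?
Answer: 84385715/276 ≈ 3.0575e+5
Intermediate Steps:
C = 3/92 (C = -3/(-55 - 37) = -3/(-92) = -3*(-1/92) = 3/92 ≈ 0.032609)
G = -1929/92 (G = (13 - 34) + 3/92 = -21 + 3/92 = -1929/92 ≈ -20.967)
c(N, w) = -643/92 + N*w²/3 (c(N, w) = ((w*N)*w - 1929/92)/3 = ((N*w)*w - 1929/92)/3 = (N*w² - 1929/92)/3 = (-1929/92 + N*w²)/3 = -643/92 + N*w²/3)
-29821 + c(130, 19 - 1*107) = -29821 + (-643/92 + (⅓)*130*(19 - 1*107)²) = -29821 + (-643/92 + (⅓)*130*(19 - 107)²) = -29821 + (-643/92 + (⅓)*130*(-88)²) = -29821 + (-643/92 + (⅓)*130*7744) = -29821 + (-643/92 + 1006720/3) = -29821 + 92616311/276 = 84385715/276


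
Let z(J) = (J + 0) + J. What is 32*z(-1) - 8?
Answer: -72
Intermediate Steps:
z(J) = 2*J (z(J) = J + J = 2*J)
32*z(-1) - 8 = 32*(2*(-1)) - 8 = 32*(-2) - 8 = -64 - 8 = -72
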